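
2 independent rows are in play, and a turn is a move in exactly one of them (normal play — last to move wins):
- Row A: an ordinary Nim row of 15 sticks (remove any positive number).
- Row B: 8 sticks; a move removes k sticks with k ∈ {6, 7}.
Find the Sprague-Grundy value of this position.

14

Row A is a plain Nim row of size 15, so its Grundy value is 15.
Build the Grundy sequence for row B with g(k) = mex{g(k−s) : s ∈ {6, 7}, s ≤ k}:
g(0) = mex{} = 0
g(1) = mex{} = 0
g(2) = mex{} = 0
g(3) = mex{} = 0
g(4) = mex{} = 0
g(5) = mex{} = 0
g(6) = mex{0} = 1
g(7) = mex{0} = 1
g(8) = mex{0} = 1
So g(8) = 1.
By the Sprague-Grundy theorem, the Grundy value of a sum of independent games is the XOR of the component values.
Combined value = 15 ⊕ 1 = 14.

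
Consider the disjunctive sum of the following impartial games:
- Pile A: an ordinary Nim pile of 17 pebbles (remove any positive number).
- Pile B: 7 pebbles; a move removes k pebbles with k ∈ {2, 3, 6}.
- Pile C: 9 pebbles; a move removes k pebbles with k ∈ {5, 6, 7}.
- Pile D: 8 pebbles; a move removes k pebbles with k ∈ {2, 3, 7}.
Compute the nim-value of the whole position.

16

Pile A is a plain Nim pile of size 17, so its Grundy value is 17.
For pile B, compute g(0), g(1), … with moves {2, 3, 6}:
g(0) = mex{} = 0
g(1) = mex{} = 0
g(2) = mex{0} = 1
g(3) = mex{0} = 1
g(4) = mex{0,1} = 2
g(5) = mex{1} = 0
g(6) = mex{0,1,2} = 3
g(7) = mex{0,2} = 1
So g(7) = 1.
Grundy values for pile C (subtraction set {5, 6, 7}):
g(0) = mex{} = 0
g(1) = mex{} = 0
g(2) = mex{} = 0
g(3) = mex{} = 0
g(4) = mex{} = 0
g(5) = mex{0} = 1
g(6) = mex{0} = 1
g(7) = mex{0} = 1
g(8) = mex{0} = 1
g(9) = mex{0} = 1
So g(9) = 1.
Grundy values for pile D (subtraction set {2, 3, 7}):
k:     0  1  2  3  4  5  6  7  8
g(k):  0  0  1  1  2  0  0  1  1
So g(8) = 1.
The value of a disjunctive sum is the nim-sum of the parts.
Combined value = 17 XOR 1 XOR 1 XOR 1 = 16.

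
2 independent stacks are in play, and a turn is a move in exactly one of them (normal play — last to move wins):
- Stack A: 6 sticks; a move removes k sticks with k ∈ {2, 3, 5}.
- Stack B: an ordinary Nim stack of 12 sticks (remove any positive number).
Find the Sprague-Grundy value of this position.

15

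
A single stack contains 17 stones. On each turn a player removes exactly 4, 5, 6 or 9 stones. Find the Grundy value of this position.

Build the Grundy sequence with g(k) = mex{g(k−s) : s ∈ {4, 5, 6, 9}, s ≤ k}:
k:     0  1  2  3  4  5  6  7  8  9 10 11 12 13 14 15 16 17
g(k):  0  0  0  0  1  1  1  1  2  2  2  2  3  0  0  0  0  1
So g(17) = 1.

1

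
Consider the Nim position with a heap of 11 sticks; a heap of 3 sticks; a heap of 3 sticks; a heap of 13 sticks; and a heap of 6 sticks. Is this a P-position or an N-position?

P-position

Bitwise XOR of the heap sizes:
  1011  (11)
  0011  (3)
  0011  (3)
  1101  (13)
  0110  (6)
  ----
  0000  (0)
The nim-sum is 0, so this is a P-position: the player to move is in a losing position under optimal play.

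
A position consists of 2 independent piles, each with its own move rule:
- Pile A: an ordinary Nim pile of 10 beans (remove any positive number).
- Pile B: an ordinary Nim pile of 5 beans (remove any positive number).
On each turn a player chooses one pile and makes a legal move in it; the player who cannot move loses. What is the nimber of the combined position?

15

Pile A is a plain Nim pile of size 10, so its Grundy value is 10.
Pile B is a plain Nim pile of size 5, so its Grundy value is 5.
By the Sprague-Grundy theorem, the Grundy value of a sum of independent games is the XOR of the component values.
Combined value = 10 XOR 5 = 15.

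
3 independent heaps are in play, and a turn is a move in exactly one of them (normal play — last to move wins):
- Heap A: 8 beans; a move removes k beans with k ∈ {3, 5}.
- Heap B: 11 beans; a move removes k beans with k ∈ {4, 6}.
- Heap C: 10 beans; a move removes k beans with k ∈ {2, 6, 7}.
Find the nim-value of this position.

For heap A, compute g(0), g(1), … with moves {3, 5}:
k:     0  1  2  3  4  5  6  7  8
g(k):  0  0  0  1  1  1  2  2  0
So g(8) = 0.
Grundy values for heap B (subtraction set {4, 6}):
k:     0  1  2  3  4  5  6  7  8  9 10 11
g(k):  0  0  0  0  1  1  1  1  2  2  0  0
So g(11) = 0.
For heap C, compute g(0), g(1), … with moves {2, 6, 7}:
g(0) = mex{} = 0
g(1) = mex{} = 0
g(2) = mex{0} = 1
g(3) = mex{0} = 1
g(4) = mex{1} = 0
g(5) = mex{1} = 0
g(6) = mex{0} = 1
g(7) = mex{0} = 1
g(8) = mex{0,1} = 2
g(9) = mex{1} = 0
g(10) = mex{0,1,2} = 3
So g(10) = 3.
By the Sprague-Grundy theorem, the Grundy value of a sum of independent games is the XOR of the component values.
Combined value = 0 ⊕ 0 ⊕ 3 = 3.

3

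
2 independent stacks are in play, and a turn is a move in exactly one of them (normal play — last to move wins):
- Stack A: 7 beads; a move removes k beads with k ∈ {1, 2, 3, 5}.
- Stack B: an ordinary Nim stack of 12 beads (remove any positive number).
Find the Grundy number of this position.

15

Build the Grundy sequence for stack A with g(k) = mex{g(k−s) : s ∈ {1, 2, 3, 5}, s ≤ k}:
k:     0  1  2  3  4  5  6  7
g(k):  0  1  2  3  0  1  2  3
So g(7) = 3.
Stack B is a plain Nim stack of size 12, so its Grundy value is 12.
By the Sprague-Grundy theorem, the Grundy value of a sum of independent games is the XOR of the component values.
Combined value = 3 XOR 12 = 15.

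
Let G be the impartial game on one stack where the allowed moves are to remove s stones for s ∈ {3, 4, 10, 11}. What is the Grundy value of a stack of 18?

Compute g(0), g(1), … for moves {3, 4, 10, 11}:
k:     0  1  2  3  4  5  6  7  8  9 10 11 12 13 14 15 16 17 18
g(k):  0  0  0  1  1  1  2  0  0  0  1  1  1  2  0  0  0  1  1
So g(18) = 1.

1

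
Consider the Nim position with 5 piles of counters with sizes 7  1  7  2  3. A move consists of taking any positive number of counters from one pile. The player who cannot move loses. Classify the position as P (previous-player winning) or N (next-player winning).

Nim-sum: 7 ^ 1 ^ 7 ^ 2 ^ 3 = 0.
The nim-sum is 0, so this is a P-position: the player to move is in a losing position under optimal play.

P-position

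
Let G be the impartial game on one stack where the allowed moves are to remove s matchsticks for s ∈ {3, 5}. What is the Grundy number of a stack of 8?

0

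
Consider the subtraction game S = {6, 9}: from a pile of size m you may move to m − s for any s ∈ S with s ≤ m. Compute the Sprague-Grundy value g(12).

Compute g(0), g(1), … for moves {6, 9}:
k:     0  1  2  3  4  5  6  7  8  9 10 11 12
g(k):  0  0  0  0  0  0  1  1  1  1  1  1  2
So g(12) = 2.

2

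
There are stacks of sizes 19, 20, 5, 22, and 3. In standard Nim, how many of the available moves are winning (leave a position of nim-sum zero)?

Nim-sum: 19 ^ 20 ^ 5 ^ 22 ^ 3 = 23.
The overall nim-sum is X = 23. A stack of size p has a winning move iff p XOR X < p (reduce it to p XOR X).
  19: 19 XOR 23 = 4 < 19 — winning move (to 4).
  20: 20 XOR 23 = 3 < 20 — winning move (to 3).
  5: 5 XOR 23 = 18 ≥ 5 — no move.
  22: 22 XOR 23 = 1 < 22 — winning move (to 1).
  3: 3 XOR 23 = 20 ≥ 3 — no move.
That gives 3 winning moves.

3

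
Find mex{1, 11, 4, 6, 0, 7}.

The values 0, 1 are all present; 2 is the first non-negative integer missing from the set.

2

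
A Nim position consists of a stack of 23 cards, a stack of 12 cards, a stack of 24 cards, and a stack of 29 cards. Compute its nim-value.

30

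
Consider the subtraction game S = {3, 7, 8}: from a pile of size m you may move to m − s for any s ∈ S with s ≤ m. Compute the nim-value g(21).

Build the Grundy sequence with g(k) = mex{g(k−s) : s ∈ {3, 7, 8}, s ≤ k}:
k:     0  1  2  3  4  5  6  7  8  9 10 11 12 13 14 15 16 17 18 19 20 21
g(k):  0  0  0  1  1  1  0  2  2  1  3  0  0  2  1  1  0  0  2  1  1  0
So g(21) = 0.

0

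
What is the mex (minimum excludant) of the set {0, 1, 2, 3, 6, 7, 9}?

The values 0, 1, 2, 3 are all present; 4 is the first non-negative integer missing from the set.

4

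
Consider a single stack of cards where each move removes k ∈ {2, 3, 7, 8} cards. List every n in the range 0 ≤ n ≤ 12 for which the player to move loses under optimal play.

0, 1, 5, 6, 10, 11

Grundy values for subtraction set {2, 3, 7, 8}:
g(0) = mex{} = 0
g(1) = mex{} = 0
g(2) = mex{0} = 1
g(3) = mex{0} = 1
g(4) = mex{0,1} = 2
g(5) = mex{1} = 0
g(6) = mex{1,2} = 0
g(7) = mex{0,2} = 1
g(8) = mex{0} = 1
g(9) = mex{0,1} = 2
g(10) = mex{1} = 0
g(11) = mex{1,2} = 0
g(12) = mex{0,2} = 1
The P-positions (g = 0) in 0..12 are 0, 1, 5, 6, 10, 11.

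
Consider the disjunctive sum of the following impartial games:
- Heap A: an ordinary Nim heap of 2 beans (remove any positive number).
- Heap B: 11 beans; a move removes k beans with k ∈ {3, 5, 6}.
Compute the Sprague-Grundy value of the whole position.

Heap A is a plain Nim heap of size 2, so its Grundy value is 2.
Grundy values for heap B (subtraction set {3, 5, 6}):
k:     0  1  2  3  4  5  6  7  8  9 10 11
g(k):  0  0  0  1  1  1  2  2  2  0  0  0
So g(11) = 0.
By the Sprague-Grundy theorem, the Grundy value of a sum of independent games is the XOR of the component values.
Combined value = 2 ⊕ 0 = 2.

2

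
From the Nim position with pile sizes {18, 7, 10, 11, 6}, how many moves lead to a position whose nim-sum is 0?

In binary:
  10010  (18)
  00111  (7)
  01010  (10)
  01011  (11)
  00110  (6)
  -----
  10010  (18)
The overall nim-sum is X = 18. A pile of size p has a winning move iff p XOR X < p (reduce it to p XOR X).
  18: 18 XOR 18 = 0 < 18 — winning move (to 0).
  7: 7 XOR 18 = 21 ≥ 7 — no move.
  10: 10 XOR 18 = 24 ≥ 10 — no move.
  11: 11 XOR 18 = 25 ≥ 11 — no move.
  6: 6 XOR 18 = 20 ≥ 6 — no move.
That gives 1 winning move.

1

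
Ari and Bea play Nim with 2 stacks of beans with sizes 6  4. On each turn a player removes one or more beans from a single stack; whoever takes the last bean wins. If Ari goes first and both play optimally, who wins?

Ari wins

In binary:
  110  (6)
  100  (4)
  ---
  010  (2)
The nim-sum is 2 ≠ 0, so this is an N-position: the player to move can win; Ari has a winning move.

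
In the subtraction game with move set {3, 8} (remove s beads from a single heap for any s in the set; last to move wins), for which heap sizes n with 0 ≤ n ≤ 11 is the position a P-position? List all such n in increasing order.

0, 1, 2, 6, 7, 11

Grundy values for subtraction set {3, 8}:
g(0) = mex{} = 0
g(1) = mex{} = 0
g(2) = mex{} = 0
g(3) = mex{0} = 1
g(4) = mex{0} = 1
g(5) = mex{0} = 1
g(6) = mex{1} = 0
g(7) = mex{1} = 0
g(8) = mex{0,1} = 2
g(9) = mex{0} = 1
g(10) = mex{0} = 1
g(11) = mex{1,2} = 0
The P-positions (g = 0) in 0..11 are 0, 1, 2, 6, 7, 11.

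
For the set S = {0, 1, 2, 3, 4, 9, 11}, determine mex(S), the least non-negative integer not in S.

5

The values 0, 1, 2, 3, 4 are all present; 5 is the first non-negative integer missing from the set.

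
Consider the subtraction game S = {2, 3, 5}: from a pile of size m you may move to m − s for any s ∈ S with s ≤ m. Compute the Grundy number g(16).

Compute g(0), g(1), … for moves {2, 3, 5}:
k:     0  1  2  3  4  5  6  7  8  9 10 11 12 13 14 15 16
g(k):  0  0  1  1  2  2  3  0  0  1  1  2  2  3  0  0  1
So g(16) = 1.

1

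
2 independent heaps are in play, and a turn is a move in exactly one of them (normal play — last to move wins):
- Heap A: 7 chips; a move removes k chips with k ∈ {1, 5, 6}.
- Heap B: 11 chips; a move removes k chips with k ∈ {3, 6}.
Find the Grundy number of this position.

For heap A, compute g(0), g(1), … with moves {1, 5, 6}:
g(0) = mex{} = 0
g(1) = mex{0} = 1
g(2) = mex{1} = 0
g(3) = mex{0} = 1
g(4) = mex{1} = 0
g(5) = mex{0} = 1
g(6) = mex{0,1} = 2
g(7) = mex{0,1,2} = 3
So g(7) = 3.
Build the Grundy sequence for heap B with g(k) = mex{g(k−s) : s ∈ {3, 6}, s ≤ k}:
g(0) = mex{} = 0
g(1) = mex{} = 0
g(2) = mex{} = 0
g(3) = mex{0} = 1
g(4) = mex{0} = 1
g(5) = mex{0} = 1
g(6) = mex{0,1} = 2
g(7) = mex{0,1} = 2
g(8) = mex{0,1} = 2
g(9) = mex{1,2} = 0
g(10) = mex{1,2} = 0
g(11) = mex{1,2} = 0
So g(11) = 0.
The value of a disjunctive sum is the nim-sum of the parts.
Combined value = 3 XOR 0 = 3.

3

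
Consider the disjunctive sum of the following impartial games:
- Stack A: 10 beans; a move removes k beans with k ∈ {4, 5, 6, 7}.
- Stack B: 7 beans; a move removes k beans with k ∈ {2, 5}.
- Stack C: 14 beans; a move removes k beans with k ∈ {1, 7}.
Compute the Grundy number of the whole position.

For stack A, compute g(0), g(1), … with moves {4, 5, 6, 7}:
k:     0  1  2  3  4  5  6  7  8  9 10
g(k):  0  0  0  0  1  1  1  1  2  2  2
So g(10) = 2.
Build the Grundy sequence for stack B with g(k) = mex{g(k−s) : s ∈ {2, 5}, s ≤ k}:
k:     0  1  2  3  4  5  6  7
g(k):  0  0  1  1  0  2  1  0
So g(7) = 0.
Build the Grundy sequence for stack C with g(k) = mex{g(k−s) : s ∈ {1, 7}, s ≤ k}:
g(0) = mex{} = 0
g(1) = mex{0} = 1
g(2) = mex{1} = 0
g(3) = mex{0} = 1
g(4) = mex{1} = 0
g(5) = mex{0} = 1
g(6) = mex{1} = 0
g(7) = mex{0} = 1
g(8) = mex{1} = 0
g(9) = mex{0} = 1
g(10) = mex{1} = 0
g(11) = mex{0} = 1
g(12) = mex{1} = 0
g(13) = mex{0} = 1
g(14) = mex{1} = 0
So g(14) = 0.
By the Sprague-Grundy theorem, the Grundy value of a sum of independent games is the XOR of the component values.
Combined value = 2 ⊕ 0 ⊕ 0 = 2.

2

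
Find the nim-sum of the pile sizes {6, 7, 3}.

2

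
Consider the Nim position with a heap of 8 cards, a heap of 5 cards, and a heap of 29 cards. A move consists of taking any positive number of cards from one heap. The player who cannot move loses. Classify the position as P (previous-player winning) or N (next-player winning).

N-position

Compute the nim-sum pairwise:
8 XOR 5 = 13
13 XOR 29 = 16
The nim-sum is 16 ≠ 0, so this is an N-position: the player to move can win.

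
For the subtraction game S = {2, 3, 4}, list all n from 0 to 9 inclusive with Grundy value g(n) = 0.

0, 1, 6, 7

Compute g(0), g(1), … for moves {2, 3, 4}:
k:     0  1  2  3  4  5  6  7  8  9
g(k):  0  0  1  1  2  2  0  0  1  1
The P-positions (g = 0) in 0..9 are 0, 1, 6, 7.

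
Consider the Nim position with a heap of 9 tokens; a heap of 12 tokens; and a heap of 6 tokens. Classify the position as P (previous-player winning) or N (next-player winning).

N-position

Compute the nim-sum pairwise:
9 ^ 12 = 5
5 ^ 6 = 3
The nim-sum is 3 ≠ 0, so this is an N-position: the player to move can win.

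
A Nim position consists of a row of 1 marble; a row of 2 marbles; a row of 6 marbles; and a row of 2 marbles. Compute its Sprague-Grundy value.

Nim-sum: 1 ^ 2 ^ 6 ^ 2 = 7.

7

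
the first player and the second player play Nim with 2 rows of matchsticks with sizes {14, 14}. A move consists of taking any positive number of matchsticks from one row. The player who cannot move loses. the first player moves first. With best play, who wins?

Nim-sum: 14 ⊕ 14 = 0.
The nim-sum is 0, so this is a P-position: the player to move is in a losing position under optimal play; the first player is about to move from it and so loses — the second player wins.

the second player wins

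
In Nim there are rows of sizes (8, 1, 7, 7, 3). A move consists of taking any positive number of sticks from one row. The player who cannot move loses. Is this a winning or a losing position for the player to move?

Winning position

Compute the nim-sum pairwise:
8 ⊕ 1 = 9
9 ⊕ 7 = 14
14 ⊕ 7 = 9
9 ⊕ 3 = 10
The nim-sum is 10 ≠ 0, so this is an N-position: the player to move can win.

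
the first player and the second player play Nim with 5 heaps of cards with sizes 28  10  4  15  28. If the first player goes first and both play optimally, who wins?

the first player wins

Compute the nim-sum pairwise:
28 ⊕ 10 = 22
22 ⊕ 4 = 18
18 ⊕ 15 = 29
29 ⊕ 28 = 1
The nim-sum is 1 ≠ 0, so this is an N-position: the player to move can win; the first player has a winning move.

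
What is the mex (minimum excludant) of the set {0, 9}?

0 is in the set but 1 is not, so the mex is 1.

1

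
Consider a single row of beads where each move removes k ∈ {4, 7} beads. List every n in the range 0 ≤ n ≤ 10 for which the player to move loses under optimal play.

Compute g(0), g(1), … for moves {4, 7}:
k:     0  1  2  3  4  5  6  7  8  9 10
g(k):  0  0  0  0  1  1  1  1  2  2  2
The P-positions (g = 0) in 0..10 are 0, 1, 2, 3.

0, 1, 2, 3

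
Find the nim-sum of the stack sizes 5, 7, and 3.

Bitwise XOR of the heap sizes:
  101  (5)
  111  (7)
  011  (3)
  ---
  001  (1)

1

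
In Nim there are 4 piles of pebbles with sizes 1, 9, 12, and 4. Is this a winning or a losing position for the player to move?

Losing position

Compute the nim-sum pairwise:
1 ⊕ 9 = 8
8 ⊕ 12 = 4
4 ⊕ 4 = 0
The nim-sum is 0, so this is a P-position: the player to move is in a losing position under optimal play.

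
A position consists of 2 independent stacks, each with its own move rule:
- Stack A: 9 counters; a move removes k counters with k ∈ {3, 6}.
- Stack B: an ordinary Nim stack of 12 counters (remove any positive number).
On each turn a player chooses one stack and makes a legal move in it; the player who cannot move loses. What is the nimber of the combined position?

12

For stack A, compute g(0), g(1), … with moves {3, 6}:
k:     0  1  2  3  4  5  6  7  8  9
g(k):  0  0  0  1  1  1  2  2  2  0
So g(9) = 0.
Stack B is a plain Nim stack of size 12, so its Grundy value is 12.
By the Sprague-Grundy theorem, the Grundy value of a sum of independent games is the XOR of the component values.
Combined value = 0 ⊕ 12 = 12.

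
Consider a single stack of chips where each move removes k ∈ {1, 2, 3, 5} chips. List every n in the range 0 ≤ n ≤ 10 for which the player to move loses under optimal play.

0, 4, 8

Build the Grundy sequence with g(k) = mex{g(k−s) : s ∈ {1, 2, 3, 5}, s ≤ k}:
k:     0  1  2  3  4  5  6  7  8  9 10
g(k):  0  1  2  3  0  1  2  3  0  1  2
The P-positions (g = 0) in 0..10 are 0, 4, 8.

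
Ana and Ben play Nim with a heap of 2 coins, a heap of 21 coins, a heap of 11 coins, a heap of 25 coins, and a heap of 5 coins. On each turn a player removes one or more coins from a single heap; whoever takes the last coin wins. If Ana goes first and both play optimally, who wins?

Ben wins

Compute the nim-sum pairwise:
2 ^ 21 = 23
23 ^ 11 = 28
28 ^ 25 = 5
5 ^ 5 = 0
The nim-sum is 0, so this is a P-position: the player to move is in a losing position under optimal play; Ana is about to move from it and so loses — Ben wins.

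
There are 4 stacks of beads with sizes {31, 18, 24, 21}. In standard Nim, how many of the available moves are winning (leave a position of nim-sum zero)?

Compute the nim-sum pairwise:
31 XOR 18 = 13
13 XOR 24 = 21
21 XOR 21 = 0
The nim-sum is already 0, so every move leaves a nonzero nim-sum — there are no winning moves.

0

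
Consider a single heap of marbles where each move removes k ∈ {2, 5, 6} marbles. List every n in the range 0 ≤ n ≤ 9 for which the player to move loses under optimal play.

0, 1, 4, 8

Build the Grundy sequence with g(k) = mex{g(k−s) : s ∈ {2, 5, 6}, s ≤ k}:
g(0) = mex{} = 0
g(1) = mex{} = 0
g(2) = mex{0} = 1
g(3) = mex{0} = 1
g(4) = mex{1} = 0
g(5) = mex{0,1} = 2
g(6) = mex{0} = 1
g(7) = mex{0,1,2} = 3
g(8) = mex{1} = 0
g(9) = mex{0,1,3} = 2
The P-positions (g = 0) in 0..9 are 0, 1, 4, 8.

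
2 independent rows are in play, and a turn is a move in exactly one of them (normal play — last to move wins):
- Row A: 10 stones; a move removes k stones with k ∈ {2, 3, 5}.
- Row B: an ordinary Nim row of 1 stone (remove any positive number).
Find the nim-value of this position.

0

Build the Grundy sequence for row A with g(k) = mex{g(k−s) : s ∈ {2, 3, 5}, s ≤ k}:
g(0) = mex{} = 0
g(1) = mex{} = 0
g(2) = mex{0} = 1
g(3) = mex{0} = 1
g(4) = mex{0,1} = 2
g(5) = mex{0,1} = 2
g(6) = mex{0,1,2} = 3
g(7) = mex{1,2} = 0
g(8) = mex{1,2,3} = 0
g(9) = mex{0,2,3} = 1
g(10) = mex{0,2} = 1
So g(10) = 1.
Row B is a plain Nim row of size 1, so its Grundy value is 1.
By the Sprague-Grundy theorem, the Grundy value of a sum of independent games is the XOR of the component values.
Combined value = 1 XOR 1 = 0.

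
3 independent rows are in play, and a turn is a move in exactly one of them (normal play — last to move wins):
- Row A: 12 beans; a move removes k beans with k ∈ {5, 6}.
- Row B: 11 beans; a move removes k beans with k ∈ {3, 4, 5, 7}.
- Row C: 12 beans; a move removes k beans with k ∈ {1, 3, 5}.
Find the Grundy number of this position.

0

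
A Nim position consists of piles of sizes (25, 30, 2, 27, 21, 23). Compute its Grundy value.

28

Bitwise XOR of the heap sizes:
  11001  (25)
  11110  (30)
  00010  (2)
  11011  (27)
  10101  (21)
  10111  (23)
  -----
  11100  (28)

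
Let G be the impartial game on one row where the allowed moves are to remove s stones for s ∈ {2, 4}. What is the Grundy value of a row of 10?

Compute g(0), g(1), … for moves {2, 4}:
g(0) = mex{} = 0
g(1) = mex{} = 0
g(2) = mex{0} = 1
g(3) = mex{0} = 1
g(4) = mex{0,1} = 2
g(5) = mex{0,1} = 2
g(6) = mex{1,2} = 0
g(7) = mex{1,2} = 0
g(8) = mex{0,2} = 1
g(9) = mex{0,2} = 1
g(10) = mex{0,1} = 2
So g(10) = 2.

2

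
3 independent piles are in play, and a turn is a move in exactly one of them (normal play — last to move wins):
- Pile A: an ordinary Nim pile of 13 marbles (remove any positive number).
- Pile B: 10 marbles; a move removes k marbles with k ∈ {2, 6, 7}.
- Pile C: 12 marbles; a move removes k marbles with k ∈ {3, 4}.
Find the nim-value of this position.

Pile A is a plain Nim pile of size 13, so its Grundy value is 13.
For pile B, compute g(0), g(1), … with moves {2, 6, 7}:
g(0) = mex{} = 0
g(1) = mex{} = 0
g(2) = mex{0} = 1
g(3) = mex{0} = 1
g(4) = mex{1} = 0
g(5) = mex{1} = 0
g(6) = mex{0} = 1
g(7) = mex{0} = 1
g(8) = mex{0,1} = 2
g(9) = mex{1} = 0
g(10) = mex{0,1,2} = 3
So g(10) = 3.
For pile C, compute g(0), g(1), … with moves {3, 4}:
k:     0  1  2  3  4  5  6  7  8  9 10 11 12
g(k):  0  0  0  1  1  1  2  0  0  0  1  1  1
So g(12) = 1.
By the Sprague-Grundy theorem, the Grundy value of a sum of independent games is the XOR of the component values.
Combined value = 13 ⊕ 3 ⊕ 1 = 15.

15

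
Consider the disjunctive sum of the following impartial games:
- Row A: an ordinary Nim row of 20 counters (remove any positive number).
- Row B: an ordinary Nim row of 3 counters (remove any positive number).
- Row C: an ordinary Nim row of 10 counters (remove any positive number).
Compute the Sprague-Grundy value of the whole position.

Row A is a plain Nim row of size 20, so its Grundy value is 20.
Row B is a plain Nim row of size 3, so its Grundy value is 3.
Row C is a plain Nim row of size 10, so its Grundy value is 10.
The value of a disjunctive sum is the nim-sum of the parts.
Combined value = 20 ⊕ 3 ⊕ 10 = 29.

29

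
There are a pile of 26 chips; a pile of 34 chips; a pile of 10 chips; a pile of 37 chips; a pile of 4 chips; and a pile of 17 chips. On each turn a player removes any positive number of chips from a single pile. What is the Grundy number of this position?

In binary:
  011010  (26)
  100010  (34)
  001010  (10)
  100101  (37)
  000100  (4)
  010001  (17)
  ------
  000010  (2)

2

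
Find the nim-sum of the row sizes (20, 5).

Write each in binary and XOR column by column:
  10100  (20)
  00101  (5)
  -----
  10001  (17)

17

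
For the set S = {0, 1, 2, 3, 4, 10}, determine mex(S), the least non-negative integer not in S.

5

The values 0, 1, 2, 3, 4 are all present; 5 is the first non-negative integer missing from the set.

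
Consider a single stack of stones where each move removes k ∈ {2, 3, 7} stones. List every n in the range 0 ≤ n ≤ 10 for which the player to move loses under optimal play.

0, 1, 5, 6, 10

Grundy values for subtraction set {2, 3, 7}:
g(0) = mex{} = 0
g(1) = mex{} = 0
g(2) = mex{0} = 1
g(3) = mex{0} = 1
g(4) = mex{0,1} = 2
g(5) = mex{1} = 0
g(6) = mex{1,2} = 0
g(7) = mex{0,2} = 1
g(8) = mex{0} = 1
g(9) = mex{0,1} = 2
g(10) = mex{1} = 0
The P-positions (g = 0) in 0..10 are 0, 1, 5, 6, 10.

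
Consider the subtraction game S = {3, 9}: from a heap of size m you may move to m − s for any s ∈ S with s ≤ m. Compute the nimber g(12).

0

Grundy values for subtraction set {3, 9}:
k:     0  1  2  3  4  5  6  7  8  9 10 11 12
g(k):  0  0  0  1  1  1  0  0  0  1  1  1  0
So g(12) = 0.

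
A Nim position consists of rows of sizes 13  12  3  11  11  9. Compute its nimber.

Compute the nim-sum pairwise:
13 ^ 12 = 1
1 ^ 3 = 2
2 ^ 11 = 9
9 ^ 11 = 2
2 ^ 9 = 11

11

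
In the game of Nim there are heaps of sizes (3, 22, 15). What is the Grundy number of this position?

26

Nim-sum: 3 ⊕ 22 ⊕ 15 = 26.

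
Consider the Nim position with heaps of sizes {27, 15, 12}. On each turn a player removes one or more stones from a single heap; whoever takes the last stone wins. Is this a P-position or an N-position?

N-position

Nim-sum: 27 ^ 15 ^ 12 = 24.
The nim-sum is 24 ≠ 0, so this is an N-position: the player to move can win.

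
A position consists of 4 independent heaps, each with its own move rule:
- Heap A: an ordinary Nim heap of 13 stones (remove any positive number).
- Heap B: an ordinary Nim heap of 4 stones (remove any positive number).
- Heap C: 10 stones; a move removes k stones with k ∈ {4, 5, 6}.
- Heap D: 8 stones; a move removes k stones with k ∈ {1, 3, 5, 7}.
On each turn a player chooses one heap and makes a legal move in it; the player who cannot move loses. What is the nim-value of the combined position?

Heap A is a plain Nim heap of size 13, so its Grundy value is 13.
Heap B is a plain Nim heap of size 4, so its Grundy value is 4.
Grundy values for heap C (subtraction set {4, 5, 6}):
k:     0  1  2  3  4  5  6  7  8  9 10
g(k):  0  0  0  0  1  1  1  1  2  2  0
So g(10) = 0.
Build the Grundy sequence for heap D with g(k) = mex{g(k−s) : s ∈ {1, 3, 5, 7}, s ≤ k}:
g(0) = mex{} = 0
g(1) = mex{0} = 1
g(2) = mex{1} = 0
g(3) = mex{0} = 1
g(4) = mex{1} = 0
g(5) = mex{0} = 1
g(6) = mex{1} = 0
g(7) = mex{0} = 1
g(8) = mex{1} = 0
So g(8) = 0.
By the Sprague-Grundy theorem, the Grundy value of a sum of independent games is the XOR of the component values.
Combined value = 13 XOR 4 XOR 0 XOR 0 = 9.

9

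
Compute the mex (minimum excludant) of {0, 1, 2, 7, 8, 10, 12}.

3

The values 0, 1, 2 are all present; 3 is the first non-negative integer missing from the set.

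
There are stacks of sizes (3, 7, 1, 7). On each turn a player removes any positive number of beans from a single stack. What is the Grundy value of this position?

Compute the nim-sum pairwise:
3 XOR 7 = 4
4 XOR 1 = 5
5 XOR 7 = 2

2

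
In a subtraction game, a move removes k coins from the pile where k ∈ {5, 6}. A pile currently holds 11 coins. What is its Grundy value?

0

Build the Grundy sequence with g(k) = mex{g(k−s) : s ∈ {5, 6}, s ≤ k}:
k:     0  1  2  3  4  5  6  7  8  9 10 11
g(k):  0  0  0  0  0  1  1  1  1  1  2  0
So g(11) = 0.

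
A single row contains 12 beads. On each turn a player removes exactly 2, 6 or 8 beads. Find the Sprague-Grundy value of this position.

2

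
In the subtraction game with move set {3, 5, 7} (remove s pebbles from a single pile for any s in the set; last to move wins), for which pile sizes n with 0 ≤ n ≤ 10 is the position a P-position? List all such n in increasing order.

0, 1, 2, 10

Compute g(0), g(1), … for moves {3, 5, 7}:
g(0) = mex{} = 0
g(1) = mex{} = 0
g(2) = mex{} = 0
g(3) = mex{0} = 1
g(4) = mex{0} = 1
g(5) = mex{0} = 1
g(6) = mex{0,1} = 2
g(7) = mex{0,1} = 2
g(8) = mex{0,1} = 2
g(9) = mex{0,1,2} = 3
g(10) = mex{1,2} = 0
The P-positions (g = 0) in 0..10 are 0, 1, 2, 10.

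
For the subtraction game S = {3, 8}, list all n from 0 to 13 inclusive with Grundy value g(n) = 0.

0, 1, 2, 6, 7, 11, 12, 13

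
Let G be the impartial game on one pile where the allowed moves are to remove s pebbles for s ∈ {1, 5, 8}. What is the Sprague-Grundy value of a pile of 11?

3

Grundy values for subtraction set {1, 5, 8}:
k:     0  1  2  3  4  5  6  7  8  9 10 11
g(k):  0  1  0  1  0  1  0  1  2  3  2  3
So g(11) = 3.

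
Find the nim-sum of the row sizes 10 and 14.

4

Compute the nim-sum pairwise:
10 XOR 14 = 4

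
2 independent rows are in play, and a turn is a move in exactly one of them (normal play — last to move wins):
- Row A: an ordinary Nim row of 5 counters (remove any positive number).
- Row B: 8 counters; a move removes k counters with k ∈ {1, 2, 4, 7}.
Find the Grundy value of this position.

Row A is a plain Nim row of size 5, so its Grundy value is 5.
For row B, compute g(0), g(1), … with moves {1, 2, 4, 7}:
k:     0  1  2  3  4  5  6  7  8
g(k):  0  1  2  0  1  2  0  1  2
So g(8) = 2.
By the Sprague-Grundy theorem, the Grundy value of a sum of independent games is the XOR of the component values.
Combined value = 5 ⊕ 2 = 7.

7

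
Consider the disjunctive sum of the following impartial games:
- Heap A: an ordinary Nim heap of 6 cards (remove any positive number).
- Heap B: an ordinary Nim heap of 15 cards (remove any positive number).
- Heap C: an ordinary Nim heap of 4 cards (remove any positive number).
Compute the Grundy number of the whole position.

Heap A is a plain Nim heap of size 6, so its Grundy value is 6.
Heap B is a plain Nim heap of size 15, so its Grundy value is 15.
Heap C is a plain Nim heap of size 4, so its Grundy value is 4.
By the Sprague-Grundy theorem, the Grundy value of a sum of independent games is the XOR of the component values.
Combined value = 6 ⊕ 15 ⊕ 4 = 13.

13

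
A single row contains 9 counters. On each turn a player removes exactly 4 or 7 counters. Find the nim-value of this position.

Compute g(0), g(1), … for moves {4, 7}:
k:     0  1  2  3  4  5  6  7  8  9
g(k):  0  0  0  0  1  1  1  1  2  2
So g(9) = 2.

2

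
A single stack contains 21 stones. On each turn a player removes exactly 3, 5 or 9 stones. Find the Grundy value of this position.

1

Build the Grundy sequence with g(k) = mex{g(k−s) : s ∈ {3, 5, 9}, s ≤ k}:
k:     0  1  2  3  4  5  6  7  8  9 10 11 12 13 14 15 16 17 18 19 20 21
g(k):  0  0  0  1  1  1  2  2  0  3  3  1  0  2  0  1  0  1  0  1  0  1
So g(21) = 1.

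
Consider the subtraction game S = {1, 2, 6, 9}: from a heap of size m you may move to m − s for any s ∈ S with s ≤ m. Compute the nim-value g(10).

0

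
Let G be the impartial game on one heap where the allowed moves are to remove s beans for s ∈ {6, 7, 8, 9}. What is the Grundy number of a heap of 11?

Compute g(0), g(1), … for moves {6, 7, 8, 9}:
g(0) = mex{} = 0
g(1) = mex{} = 0
g(2) = mex{} = 0
g(3) = mex{} = 0
g(4) = mex{} = 0
g(5) = mex{} = 0
g(6) = mex{0} = 1
g(7) = mex{0} = 1
g(8) = mex{0} = 1
g(9) = mex{0} = 1
g(10) = mex{0} = 1
g(11) = mex{0} = 1
So g(11) = 1.

1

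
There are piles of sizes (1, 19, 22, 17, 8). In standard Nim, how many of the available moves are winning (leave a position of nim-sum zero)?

3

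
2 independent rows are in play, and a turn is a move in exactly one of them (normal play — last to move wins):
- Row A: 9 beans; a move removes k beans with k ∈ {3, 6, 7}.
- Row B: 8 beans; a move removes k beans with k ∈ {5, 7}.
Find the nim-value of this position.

For row A, compute g(0), g(1), … with moves {3, 6, 7}:
g(0) = mex{} = 0
g(1) = mex{} = 0
g(2) = mex{} = 0
g(3) = mex{0} = 1
g(4) = mex{0} = 1
g(5) = mex{0} = 1
g(6) = mex{0,1} = 2
g(7) = mex{0,1} = 2
g(8) = mex{0,1} = 2
g(9) = mex{0,1,2} = 3
So g(9) = 3.
Build the Grundy sequence for row B with g(k) = mex{g(k−s) : s ∈ {5, 7}, s ≤ k}:
g(0) = mex{} = 0
g(1) = mex{} = 0
g(2) = mex{} = 0
g(3) = mex{} = 0
g(4) = mex{} = 0
g(5) = mex{0} = 1
g(6) = mex{0} = 1
g(7) = mex{0} = 1
g(8) = mex{0} = 1
So g(8) = 1.
The value of a disjunctive sum is the nim-sum of the parts.
Combined value = 3 XOR 1 = 2.

2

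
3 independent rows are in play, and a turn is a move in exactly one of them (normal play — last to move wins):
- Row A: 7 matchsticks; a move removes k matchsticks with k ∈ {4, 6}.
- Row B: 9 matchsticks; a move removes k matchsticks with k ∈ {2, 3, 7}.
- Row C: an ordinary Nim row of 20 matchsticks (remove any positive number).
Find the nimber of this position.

23

Build the Grundy sequence for row A with g(k) = mex{g(k−s) : s ∈ {4, 6}, s ≤ k}:
k:     0  1  2  3  4  5  6  7
g(k):  0  0  0  0  1  1  1  1
So g(7) = 1.
Build the Grundy sequence for row B with g(k) = mex{g(k−s) : s ∈ {2, 3, 7}, s ≤ k}:
k:     0  1  2  3  4  5  6  7  8  9
g(k):  0  0  1  1  2  0  0  1  1  2
So g(9) = 2.
Row C is a plain Nim row of size 20, so its Grundy value is 20.
The value of a disjunctive sum is the nim-sum of the parts.
Combined value = 1 ⊕ 2 ⊕ 20 = 23.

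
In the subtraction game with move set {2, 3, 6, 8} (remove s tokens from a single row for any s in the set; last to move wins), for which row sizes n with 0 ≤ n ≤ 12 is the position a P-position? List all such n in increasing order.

0, 1, 5, 10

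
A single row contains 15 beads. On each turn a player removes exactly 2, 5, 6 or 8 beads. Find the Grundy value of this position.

0

Compute g(0), g(1), … for moves {2, 5, 6, 8}:
k:     0  1  2  3  4  5  6  7  8  9 10 11 12 13 14 15
g(k):  0  0  1  1  0  2  1  3  2  2  3  0  2  1  0  0
So g(15) = 0.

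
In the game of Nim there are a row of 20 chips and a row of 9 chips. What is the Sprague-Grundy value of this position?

29

In binary:
  10100  (20)
  01001  (9)
  -----
  11101  (29)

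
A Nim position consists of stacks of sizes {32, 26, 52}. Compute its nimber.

14

Write each in binary and XOR column by column:
  100000  (32)
  011010  (26)
  110100  (52)
  ------
  001110  (14)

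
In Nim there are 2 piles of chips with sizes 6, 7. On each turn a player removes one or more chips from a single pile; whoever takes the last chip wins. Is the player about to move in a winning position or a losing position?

Winning position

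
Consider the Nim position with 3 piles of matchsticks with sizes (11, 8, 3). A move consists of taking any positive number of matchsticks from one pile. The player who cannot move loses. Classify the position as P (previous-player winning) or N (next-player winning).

P-position

Nim-sum: 11 XOR 8 XOR 3 = 0.
The nim-sum is 0, so this is a P-position: the player to move is in a losing position under optimal play.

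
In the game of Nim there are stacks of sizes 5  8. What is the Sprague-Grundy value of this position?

Nim-sum: 5 ⊕ 8 = 13.

13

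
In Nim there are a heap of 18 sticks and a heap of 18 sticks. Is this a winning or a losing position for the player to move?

In binary:
  10010  (18)
  10010  (18)
  -----
  00000  (0)
The nim-sum is 0, so this is a P-position: the player to move is in a losing position under optimal play.

Losing position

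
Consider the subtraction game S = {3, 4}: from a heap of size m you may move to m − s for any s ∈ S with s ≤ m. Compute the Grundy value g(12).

Build the Grundy sequence with g(k) = mex{g(k−s) : s ∈ {3, 4}, s ≤ k}:
g(0) = mex{} = 0
g(1) = mex{} = 0
g(2) = mex{} = 0
g(3) = mex{0} = 1
g(4) = mex{0} = 1
g(5) = mex{0} = 1
g(6) = mex{0,1} = 2
g(7) = mex{1} = 0
g(8) = mex{1} = 0
g(9) = mex{1,2} = 0
g(10) = mex{0,2} = 1
g(11) = mex{0} = 1
g(12) = mex{0} = 1
So g(12) = 1.

1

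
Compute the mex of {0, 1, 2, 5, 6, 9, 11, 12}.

The values 0, 1, 2 are all present; 3 is the first non-negative integer missing from the set.

3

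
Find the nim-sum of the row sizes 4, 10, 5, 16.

27

Nim-sum: 4 ^ 10 ^ 5 ^ 16 = 27.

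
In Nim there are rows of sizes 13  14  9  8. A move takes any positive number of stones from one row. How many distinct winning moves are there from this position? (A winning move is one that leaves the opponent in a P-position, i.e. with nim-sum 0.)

1

Bitwise XOR of the heap sizes:
  1101  (13)
  1110  (14)
  1001  (9)
  1000  (8)
  ----
  0010  (2)
The overall nim-sum is X = 2. A row of size p has a winning move iff p XOR X < p (reduce it to p XOR X).
  13: 13 XOR 2 = 15 ≥ 13 — no move.
  14: 14 XOR 2 = 12 < 14 — winning move (to 12).
  9: 9 XOR 2 = 11 ≥ 9 — no move.
  8: 8 XOR 2 = 10 ≥ 8 — no move.
That gives 1 winning move.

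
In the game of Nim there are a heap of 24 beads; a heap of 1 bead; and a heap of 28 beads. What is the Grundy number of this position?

5

Nim-sum: 24 ^ 1 ^ 28 = 5.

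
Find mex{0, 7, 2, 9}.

1

0 is in the set but 1 is not, so the mex is 1.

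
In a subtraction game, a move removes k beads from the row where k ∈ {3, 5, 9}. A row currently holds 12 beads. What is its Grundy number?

Grundy values for subtraction set {3, 5, 9}:
g(0) = mex{} = 0
g(1) = mex{} = 0
g(2) = mex{} = 0
g(3) = mex{0} = 1
g(4) = mex{0} = 1
g(5) = mex{0} = 1
g(6) = mex{0,1} = 2
g(7) = mex{0,1} = 2
g(8) = mex{1} = 0
g(9) = mex{0,1,2} = 3
g(10) = mex{0,1,2} = 3
g(11) = mex{0,2} = 1
g(12) = mex{1,2,3} = 0
So g(12) = 0.

0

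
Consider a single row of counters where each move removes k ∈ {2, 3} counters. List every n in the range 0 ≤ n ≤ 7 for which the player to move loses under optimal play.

0, 1, 5, 6

Grundy values for subtraction set {2, 3}:
k:     0  1  2  3  4  5  6  7
g(k):  0  0  1  1  2  0  0  1
The P-positions (g = 0) in 0..7 are 0, 1, 5, 6.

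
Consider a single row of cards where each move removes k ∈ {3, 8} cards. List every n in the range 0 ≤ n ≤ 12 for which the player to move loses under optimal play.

Build the Grundy sequence with g(k) = mex{g(k−s) : s ∈ {3, 8}, s ≤ k}:
k:     0  1  2  3  4  5  6  7  8  9 10 11 12
g(k):  0  0  0  1  1  1  0  0  2  1  1  0  0
The P-positions (g = 0) in 0..12 are 0, 1, 2, 6, 7, 11, 12.

0, 1, 2, 6, 7, 11, 12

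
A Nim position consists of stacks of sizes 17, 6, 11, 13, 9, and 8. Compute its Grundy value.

In binary:
  10001  (17)
  00110  (6)
  01011  (11)
  01101  (13)
  01001  (9)
  01000  (8)
  -----
  10000  (16)

16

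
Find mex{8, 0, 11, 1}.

The values 0, 1 are all present; 2 is the first non-negative integer missing from the set.

2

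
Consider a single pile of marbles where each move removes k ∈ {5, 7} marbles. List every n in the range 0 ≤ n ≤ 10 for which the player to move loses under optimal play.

0, 1, 2, 3, 4

Build the Grundy sequence with g(k) = mex{g(k−s) : s ∈ {5, 7}, s ≤ k}:
g(0) = mex{} = 0
g(1) = mex{} = 0
g(2) = mex{} = 0
g(3) = mex{} = 0
g(4) = mex{} = 0
g(5) = mex{0} = 1
g(6) = mex{0} = 1
g(7) = mex{0} = 1
g(8) = mex{0} = 1
g(9) = mex{0} = 1
g(10) = mex{0,1} = 2
The P-positions (g = 0) in 0..10 are 0, 1, 2, 3, 4.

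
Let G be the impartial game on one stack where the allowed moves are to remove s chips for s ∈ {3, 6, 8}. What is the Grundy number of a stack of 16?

1

Build the Grundy sequence with g(k) = mex{g(k−s) : s ∈ {3, 6, 8}, s ≤ k}:
k:     0  1  2  3  4  5  6  7  8  9 10 11 12 13 14 15 16
g(k):  0  0  0  1  1  1  2  2  2  3  3  0  0  0  1  1  1
So g(16) = 1.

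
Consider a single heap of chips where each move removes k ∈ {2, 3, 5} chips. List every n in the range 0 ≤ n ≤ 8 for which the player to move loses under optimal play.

0, 1, 7, 8

Grundy values for subtraction set {2, 3, 5}:
k:     0  1  2  3  4  5  6  7  8
g(k):  0  0  1  1  2  2  3  0  0
The P-positions (g = 0) in 0..8 are 0, 1, 7, 8.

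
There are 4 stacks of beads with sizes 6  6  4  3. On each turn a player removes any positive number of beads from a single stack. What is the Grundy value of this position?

7

In binary:
  110  (6)
  110  (6)
  100  (4)
  011  (3)
  ---
  111  (7)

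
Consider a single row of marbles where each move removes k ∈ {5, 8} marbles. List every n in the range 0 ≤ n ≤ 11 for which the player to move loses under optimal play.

0, 1, 2, 3, 4

Compute g(0), g(1), … for moves {5, 8}:
k:     0  1  2  3  4  5  6  7  8  9 10 11
g(k):  0  0  0  0  0  1  1  1  1  1  2  2
The P-positions (g = 0) in 0..11 are 0, 1, 2, 3, 4.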